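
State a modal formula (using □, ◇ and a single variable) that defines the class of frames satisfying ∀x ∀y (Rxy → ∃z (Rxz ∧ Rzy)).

□□q → □q

This is density; the standard corresponding axiom is C4: □□q → □q.
Suppose □□q→□q is valid. Take Rxy and set V(q)={w : xR²w}. Then □□q at x, so □q at x, so q at y, i.e. ∃z(Rxz∧Rzy).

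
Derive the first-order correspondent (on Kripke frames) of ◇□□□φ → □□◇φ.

This is a Sahlqvist (Geach-type) schema ◇^1□^3φ → □^2◇^1φ.
Minimal-valuation argument: fix x; take any y with xR^1y and any z with xR^2z. Set V(φ) to the set of worlds R-reachable from y in exactly 3 steps. Then □^3φ holds at y, so the antecedent holds at x; validity forces ◇^1φ at z, giving a w with zR^1w and yR^3w.
First-order correspondent: ∀x ∀y ∀z ((xRy ∧ xR²z) → ∃w (yR³w ∧ zRw)).

∀x ∀y ∀z ((xRy ∧ xR²z) → ∃w (yR³w ∧ zRw))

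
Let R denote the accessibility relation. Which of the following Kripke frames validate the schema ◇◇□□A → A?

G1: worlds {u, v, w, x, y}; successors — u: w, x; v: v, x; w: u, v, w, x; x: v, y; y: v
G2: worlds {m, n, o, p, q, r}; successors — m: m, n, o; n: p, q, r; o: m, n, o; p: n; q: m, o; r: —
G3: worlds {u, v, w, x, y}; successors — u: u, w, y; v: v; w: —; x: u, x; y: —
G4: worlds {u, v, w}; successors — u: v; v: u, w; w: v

G4

The schema corresponds to a generalized confluence (Geach) condition: ∀x ∀y (xR²y → ∃w (yR²w ∧ x = w)).
G1: fails — uR²v but no t with vR²t and u=t.
G2: fails — mR²p but no w with pR²w and m=w.
G3: fails — uR²w but no t with wR²t and u=t.
G4: condition met.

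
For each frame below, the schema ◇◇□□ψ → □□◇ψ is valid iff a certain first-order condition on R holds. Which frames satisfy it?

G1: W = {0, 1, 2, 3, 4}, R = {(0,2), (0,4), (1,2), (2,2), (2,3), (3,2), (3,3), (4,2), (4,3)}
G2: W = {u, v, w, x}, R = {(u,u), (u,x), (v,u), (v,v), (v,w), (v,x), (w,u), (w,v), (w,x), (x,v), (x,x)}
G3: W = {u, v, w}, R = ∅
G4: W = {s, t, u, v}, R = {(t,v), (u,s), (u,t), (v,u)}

Frame correspondent (Sahlqvist): ∀x ∀y ∀z ((xR²y ∧ xR²z) → ∃w (yR²w ∧ zRw)) — i.e. a generalized confluence (Geach) condition.
G1: holds.
G2: holds.
G3: holds.
G4: fails — tR²u, tR²u but no w with uR²w and uRw.

G1, G2, G3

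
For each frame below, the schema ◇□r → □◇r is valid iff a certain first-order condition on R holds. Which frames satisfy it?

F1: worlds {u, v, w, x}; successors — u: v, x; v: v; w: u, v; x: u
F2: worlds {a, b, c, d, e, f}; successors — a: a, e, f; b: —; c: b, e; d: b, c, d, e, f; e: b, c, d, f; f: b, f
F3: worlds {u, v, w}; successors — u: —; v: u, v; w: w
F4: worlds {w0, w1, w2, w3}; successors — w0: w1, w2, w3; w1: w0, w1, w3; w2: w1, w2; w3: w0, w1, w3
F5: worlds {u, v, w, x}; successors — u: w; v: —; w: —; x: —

F4

This is the axiom for convergence; its first-order frame correspondent is ∀x ∀y ∀z (Rxy ∧ Rxz → ∃w (Ryw ∧ Rzw)).
F1: fails — Ruv and Rux but v and x have no common successor.
F2: fails — Rcb and Rcb but b and b have no common successor.
F3: fails — Rvu and Rvu but u and u have no common successor.
F4: satisfies the condition.
F5: fails — Ruw and Ruw but w and w have no common successor.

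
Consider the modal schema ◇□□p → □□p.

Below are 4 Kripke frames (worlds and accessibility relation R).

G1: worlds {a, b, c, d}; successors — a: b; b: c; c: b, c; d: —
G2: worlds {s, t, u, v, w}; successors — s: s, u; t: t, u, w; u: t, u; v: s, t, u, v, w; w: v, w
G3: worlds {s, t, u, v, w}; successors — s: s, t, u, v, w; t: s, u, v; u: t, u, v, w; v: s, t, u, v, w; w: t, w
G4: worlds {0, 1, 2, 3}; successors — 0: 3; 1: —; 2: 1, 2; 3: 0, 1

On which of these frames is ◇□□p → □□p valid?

This is the axiom for a generalized confluence (Geach) condition; its first-order frame correspondent is ∀x ∀y ∀z ((xRy ∧ xR²z) → ∃w (yR²w ∧ z = w)).
G1: ✓.
G2: fails — sRu, sR²s but no w* with uR²w* and s=w*.
G3: ✓.
G4: fails — 0R3, 0R²0 but no w with 3R²w and 0=w.

G1, G3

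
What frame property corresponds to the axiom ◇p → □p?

Suppose ◇p→□p is valid. Take Rxy, Rxz and set V(p)={y}. Then ◇p at x, so □p at x, so p at z, i.e. z=y.
The converse is a direct semantic check.
So the correspondent is partial functionality.

Partial functionality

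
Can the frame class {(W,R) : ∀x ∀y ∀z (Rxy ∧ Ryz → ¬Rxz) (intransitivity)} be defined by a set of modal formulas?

If a class were modally definable it would be closed under surjective bounded morphisms (Goldblatt–Thomason).
The 5-cycle (worlds s,t,u,v,w with s→t→u→v→w→s) is intransitive. Mapping every world to a single reflexive point • is a surjective bounded morphism; the reflexive point is not intransitive (R••∧R•• but R••).
So no modal formula (or set of formulas) defines exactly the intransitive frames.

No — not modally definable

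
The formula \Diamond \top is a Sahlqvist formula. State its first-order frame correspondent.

◇⊤ holds at w iff w has a successor, so frame-validity of ◇⊤ is exactly seriality. Equivalently via □φ → ◇φ:
Suppose □φ→◇φ is valid. At any x set V(φ)=W. Then □φ at x, so ◇φ at x, so x has a successor.

Seriality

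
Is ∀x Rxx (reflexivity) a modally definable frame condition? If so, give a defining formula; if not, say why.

This is a Sahlqvist condition; the T axiom □r → r defines it.

Yes, by □r → r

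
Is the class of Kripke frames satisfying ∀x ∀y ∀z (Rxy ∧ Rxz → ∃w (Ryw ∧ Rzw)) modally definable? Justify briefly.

Definable; ◇□p → □◇p defines it

The condition is convergence. A defining modal formula is ◇□p → □◇p.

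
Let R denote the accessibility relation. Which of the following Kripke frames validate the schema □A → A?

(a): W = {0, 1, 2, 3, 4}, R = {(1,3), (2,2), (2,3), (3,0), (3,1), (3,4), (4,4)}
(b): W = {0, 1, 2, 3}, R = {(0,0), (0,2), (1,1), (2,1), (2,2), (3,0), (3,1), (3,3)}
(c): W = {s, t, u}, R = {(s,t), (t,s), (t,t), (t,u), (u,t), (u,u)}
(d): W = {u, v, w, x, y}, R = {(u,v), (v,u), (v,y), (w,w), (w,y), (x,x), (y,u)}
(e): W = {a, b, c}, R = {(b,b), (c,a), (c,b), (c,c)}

Frame correspondent (Sahlqvist): ∀x Rxx — i.e. reflexivity.
(a): fails — world 0 does not see itself.
(b): ✓.
(c): fails — world s does not see itself.
(d): fails — world u does not see itself.
(e): fails — world a does not see itself.
Valid on: (b).

(b)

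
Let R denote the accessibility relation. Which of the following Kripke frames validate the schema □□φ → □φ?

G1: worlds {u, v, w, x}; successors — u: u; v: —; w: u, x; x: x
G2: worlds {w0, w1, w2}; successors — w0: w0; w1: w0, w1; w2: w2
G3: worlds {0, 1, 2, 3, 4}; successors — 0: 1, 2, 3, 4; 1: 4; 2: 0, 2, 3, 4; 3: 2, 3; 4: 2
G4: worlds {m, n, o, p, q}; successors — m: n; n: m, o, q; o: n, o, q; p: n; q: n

Frame correspondent (Sahlqvist): ∀x ∀y (Rxy → ∃z (Rxz ∧ Rzy)) — i.e. density.
G1: satisfies the condition.
G2: satisfies the condition.
G3: fails — R01 but no z with R0z and Rz1.
G4: fails — Rpn but no z with Rpz and Rzn.
Valid on: G1, G2.

G1, G2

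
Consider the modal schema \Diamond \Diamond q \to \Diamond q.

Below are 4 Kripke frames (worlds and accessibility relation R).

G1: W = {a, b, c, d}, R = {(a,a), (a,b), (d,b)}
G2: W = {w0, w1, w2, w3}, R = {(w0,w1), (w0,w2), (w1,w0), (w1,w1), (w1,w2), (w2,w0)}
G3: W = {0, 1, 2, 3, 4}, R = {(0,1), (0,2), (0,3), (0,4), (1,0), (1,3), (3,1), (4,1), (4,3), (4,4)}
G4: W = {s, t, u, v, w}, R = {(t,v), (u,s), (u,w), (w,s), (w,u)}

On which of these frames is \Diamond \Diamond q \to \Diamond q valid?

This is the axiom for transitivity; its first-order frame correspondent is \forall x \forall y \forall z (Rxy \wedge Ryz \to Rxz).
G1: ✓.
G2: fails — Rw0w1 and Rw1w0 but not Rw0w0.
G3: fails — R10 and R02 but not R12.
G4: fails — Rwu and Ruw but not Rww.
Valid on: G1.

G1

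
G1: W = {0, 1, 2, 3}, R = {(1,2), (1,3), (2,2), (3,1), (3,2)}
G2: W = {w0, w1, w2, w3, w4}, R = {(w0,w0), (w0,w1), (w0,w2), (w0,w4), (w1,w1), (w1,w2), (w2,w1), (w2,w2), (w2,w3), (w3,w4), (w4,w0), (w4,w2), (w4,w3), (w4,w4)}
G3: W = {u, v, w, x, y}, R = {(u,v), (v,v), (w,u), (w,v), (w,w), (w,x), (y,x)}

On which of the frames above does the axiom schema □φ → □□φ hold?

G3

Frame correspondent (Sahlqvist): ∀x ∀y ∀z (Rxy ∧ Ryz → Rxz) — i.e. transitivity.
G1: fails — R31 and R13 but not R33.
G2: fails — Rw1w2 and Rw2w3 but not Rw1w3.
G3: holds.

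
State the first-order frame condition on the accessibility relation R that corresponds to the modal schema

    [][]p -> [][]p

This is a Sahlqvist (Geach-type) schema ◇^0□^2p → □^2◇^0p.
Minimal-valuation argument: fix x; take any y with xR^0y and any z with xR^2z. Set V(p) to the set of worlds R-reachable from y in exactly 2 steps. Then □^2p holds at y, so the antecedent holds at x; validity forces ◇^0p at z, giving a w with zR^0w and yR^2w.
First-order correspondent: forall x forall z (x R^2 z -> exists w (x R^2 w & z = w)).

forall x forall z (x R^2 z -> exists w (x R^2 w & z = w))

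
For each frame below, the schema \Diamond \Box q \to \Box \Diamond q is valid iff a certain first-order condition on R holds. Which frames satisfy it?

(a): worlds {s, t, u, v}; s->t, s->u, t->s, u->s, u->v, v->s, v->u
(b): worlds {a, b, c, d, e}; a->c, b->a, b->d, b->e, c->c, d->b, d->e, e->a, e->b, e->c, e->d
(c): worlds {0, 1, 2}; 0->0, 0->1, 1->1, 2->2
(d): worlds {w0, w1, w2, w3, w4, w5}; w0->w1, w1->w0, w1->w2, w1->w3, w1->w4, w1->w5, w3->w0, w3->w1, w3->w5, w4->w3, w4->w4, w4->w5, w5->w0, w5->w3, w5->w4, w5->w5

(c)

The schema corresponds to convergence: \forall x \forall y \forall z (Rxy \wedge Rxz \to \exists w (Ryw \wedge Rzw)).
(a): fails — Rvu and Rvs but u and s have no common successor.
(b): fails — Rba and Rbd but a and d have no common successor.
(c): condition met.
(d): fails — Rw1w5 and Rw1w2 but w5 and w2 have no common successor.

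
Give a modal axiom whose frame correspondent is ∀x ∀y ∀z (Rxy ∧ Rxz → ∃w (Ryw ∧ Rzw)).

The condition is convergence. The .2 schema ◇□q → □◇q defines it.

◇□q → □◇q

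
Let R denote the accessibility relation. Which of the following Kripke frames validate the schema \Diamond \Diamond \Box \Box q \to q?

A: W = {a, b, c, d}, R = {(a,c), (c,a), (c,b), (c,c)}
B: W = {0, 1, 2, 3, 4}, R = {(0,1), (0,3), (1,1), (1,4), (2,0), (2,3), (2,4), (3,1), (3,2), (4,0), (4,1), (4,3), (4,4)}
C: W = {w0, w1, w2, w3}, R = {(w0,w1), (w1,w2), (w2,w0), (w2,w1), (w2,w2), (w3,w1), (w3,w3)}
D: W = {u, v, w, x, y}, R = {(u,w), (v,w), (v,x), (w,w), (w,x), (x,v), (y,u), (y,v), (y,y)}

none

The schema corresponds to a generalized confluence (Geach) condition: \forall x \forall y (x R^2 y \to \exists w (y R^2 w \wedge x = w)).
A: fails — aR²b but no w with bR²w and a=w.
B: fails — 2R²1 but no w with 1R²w and 2=w.
C: fails — w1R²w0 but no w with w0R²w and w1=w.
D: fails — uR²w but no t with wR²t and u=t.
Valid on no frame.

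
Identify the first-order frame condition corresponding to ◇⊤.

Seriality

◇⊤ holds at w iff w has a successor, so frame-validity of ◇⊤ is exactly seriality. Equivalently via □r → ◇r:
Suppose □r→◇r is valid. At any x set V(r)=W. Then □r at x, so ◇r at x, so x has a successor.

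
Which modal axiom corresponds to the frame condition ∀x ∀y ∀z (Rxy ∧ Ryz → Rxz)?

□p → □□p

This is transitivity; the standard corresponding axiom is 4: □p → □□p.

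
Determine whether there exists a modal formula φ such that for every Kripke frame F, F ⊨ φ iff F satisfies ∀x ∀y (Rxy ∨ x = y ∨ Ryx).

Any modally definable frame class is closed under disjoint unions.
Take 4 disjoint single-world reflexive frames: each is trivially connected, but their disjoint union has 4 worlds with no edge between distinct components, so it is not connected.
So the class is not modally definable.

Not modally definable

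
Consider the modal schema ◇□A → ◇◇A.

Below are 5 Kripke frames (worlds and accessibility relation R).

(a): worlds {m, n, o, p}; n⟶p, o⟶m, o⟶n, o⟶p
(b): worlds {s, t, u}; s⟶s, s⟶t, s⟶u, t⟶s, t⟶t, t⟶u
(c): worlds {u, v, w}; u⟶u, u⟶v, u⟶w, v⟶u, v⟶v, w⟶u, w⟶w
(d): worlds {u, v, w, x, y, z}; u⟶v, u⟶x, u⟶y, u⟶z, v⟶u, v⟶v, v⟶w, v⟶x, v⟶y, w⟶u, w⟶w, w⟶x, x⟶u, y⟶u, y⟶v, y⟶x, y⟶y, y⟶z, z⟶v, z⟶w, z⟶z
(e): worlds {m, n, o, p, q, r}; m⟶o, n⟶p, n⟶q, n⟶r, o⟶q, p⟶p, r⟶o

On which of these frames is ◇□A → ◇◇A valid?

(c), (d)

The schema corresponds to a generalized confluence (Geach) condition: ∀x ∀y (xRy → ∃w (yRw ∧ xR²w)).
(a): fails — nRp but no w with pRw and nR²w.
(b): fails — sRu but no w with uRw and sR²w.
(c): satisfies the condition.
(d): satisfies the condition.
(e): fails — nRq but no w with qRw and nR²w.
Valid on: (c), (d).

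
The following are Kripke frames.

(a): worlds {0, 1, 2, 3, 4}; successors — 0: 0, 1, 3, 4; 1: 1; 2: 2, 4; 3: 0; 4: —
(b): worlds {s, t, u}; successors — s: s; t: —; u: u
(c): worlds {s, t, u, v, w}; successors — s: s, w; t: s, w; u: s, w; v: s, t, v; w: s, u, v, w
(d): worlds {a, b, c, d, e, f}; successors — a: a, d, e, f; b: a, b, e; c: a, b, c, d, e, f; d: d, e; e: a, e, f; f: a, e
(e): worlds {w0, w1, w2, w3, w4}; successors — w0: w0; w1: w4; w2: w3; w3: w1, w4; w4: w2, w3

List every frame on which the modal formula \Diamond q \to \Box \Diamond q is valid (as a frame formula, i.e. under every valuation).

(b)

The schema corresponds to the Euclidean property: \forall x \forall y \forall z (Rxy \wedge Rxz \to Ryz).
(a): fails — R01 and R00 but not R10.
(b): satisfies the condition.
(c): fails — Rvt and Rvv but not Rtv.
(d): fails — Rae and Rad but not Red.
(e): fails — Rw1w4 and Rw1w4 but not Rw4w4.
Valid on: (b).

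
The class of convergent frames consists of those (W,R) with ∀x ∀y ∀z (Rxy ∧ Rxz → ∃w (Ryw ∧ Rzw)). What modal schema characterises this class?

◇□ψ → □◇ψ

A defining formula is ◇□ψ → □◇ψ (the .2 axiom).
Suppose ◇□ψ→□◇ψ is valid. Take Rxy, Rxz and set V(ψ)={w : Ryw}. Then □ψ at y so ◇□ψ at x, so □◇ψ at x, so ◇ψ at z, giving w with Rzw and Ryw.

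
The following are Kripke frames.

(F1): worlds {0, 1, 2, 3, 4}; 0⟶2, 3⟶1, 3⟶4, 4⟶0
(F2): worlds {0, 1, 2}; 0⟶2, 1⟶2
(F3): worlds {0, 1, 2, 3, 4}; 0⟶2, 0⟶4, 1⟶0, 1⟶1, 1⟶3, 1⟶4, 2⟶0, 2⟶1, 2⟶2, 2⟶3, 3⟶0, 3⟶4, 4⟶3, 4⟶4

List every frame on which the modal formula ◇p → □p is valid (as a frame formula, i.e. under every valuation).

Frame correspondent (Sahlqvist): ∀x ∀y ∀z (Rxy ∧ Rxz → y = z) — i.e. partial functionality.
(F1): fails — 3 sees both 1 and 4.
(F2): condition met.
(F3): fails — 0 sees both 2 and 4.
Valid on: (F2).

(F2)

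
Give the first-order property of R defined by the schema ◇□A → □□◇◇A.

This is a Sahlqvist (Geach-type) schema ◇^1□^1A → □^2◇^2A.
First-order correspondent: ∀x ∀y ∀z ((xRy ∧ xR²z) → ∃w (yRw ∧ zR²w)).

∀x ∀y ∀z ((xRy ∧ xR²z) → ∃w (yRw ∧ zR²w))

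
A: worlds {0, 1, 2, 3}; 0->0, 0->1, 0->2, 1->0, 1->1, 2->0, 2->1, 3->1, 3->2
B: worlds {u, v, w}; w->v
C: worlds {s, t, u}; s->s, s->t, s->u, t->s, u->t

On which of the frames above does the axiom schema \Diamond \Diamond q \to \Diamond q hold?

B

This is the axiom for a generalized confluence (Geach) condition; its first-order frame correspondent is \forall x \forall y (x R^2 y \to \exists w (y = w \wedge xRw)).
A: fails — 1R²2 but no w with 2=w and 1Rw.
B: condition met.
C: fails — tR²t but no w with t=w and tRw.
Valid on: B.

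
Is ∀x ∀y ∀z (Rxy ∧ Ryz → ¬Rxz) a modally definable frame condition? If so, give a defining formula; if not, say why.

Not modally definable

If a class were modally definable it would be closed under surjective bounded morphisms (Goldblatt–Thomason).
The 5-cycle (worlds 0,1,2,3,4 with 0→1→2→3→4→0) is intransitive. Mapping every world to a single reflexive point • is a surjective bounded morphism; the reflexive point is not intransitive (R••∧R•• but R••).
So the class is not modally definable.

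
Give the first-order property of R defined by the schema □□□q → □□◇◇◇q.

∀x ∀z (xR²z → ∃w (xR³w ∧ zR³w))

This is a Sahlqvist (Geach-type) schema ◇^0□^3q → □^2◇^3q.
First-order correspondent: ∀x ∀z (xR²z → ∃w (xR³w ∧ zR³w)).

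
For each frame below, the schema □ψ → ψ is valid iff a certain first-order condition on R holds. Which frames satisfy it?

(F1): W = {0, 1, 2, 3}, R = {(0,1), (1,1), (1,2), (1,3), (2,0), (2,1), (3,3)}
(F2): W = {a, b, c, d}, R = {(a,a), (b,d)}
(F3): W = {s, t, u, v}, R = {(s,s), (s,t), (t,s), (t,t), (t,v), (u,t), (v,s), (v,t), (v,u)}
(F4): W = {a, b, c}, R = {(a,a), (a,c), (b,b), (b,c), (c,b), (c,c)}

(F4)

Frame correspondent (Sahlqvist): ∀x Rxx — i.e. reflexivity.
(F1): fails — world 0 does not see itself.
(F2): fails — world b does not see itself.
(F3): fails — world u does not see itself.
(F4): ✓.
Valid on: (F4).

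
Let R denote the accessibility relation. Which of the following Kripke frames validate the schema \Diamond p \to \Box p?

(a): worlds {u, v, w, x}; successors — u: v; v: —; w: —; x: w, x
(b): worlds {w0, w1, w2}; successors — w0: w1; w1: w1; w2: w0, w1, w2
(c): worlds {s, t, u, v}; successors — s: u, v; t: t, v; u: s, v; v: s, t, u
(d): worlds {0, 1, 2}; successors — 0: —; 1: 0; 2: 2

This is the axiom for partial functionality; its first-order frame correspondent is \forall x \forall y \forall z (Rxy \wedge Rxz \to y = z).
(a): fails — x sees both w and x.
(b): fails — w2 sees both w0 and w1.
(c): fails — s sees both u and v.
(d): satisfies the condition.
Valid on: (d).

(d)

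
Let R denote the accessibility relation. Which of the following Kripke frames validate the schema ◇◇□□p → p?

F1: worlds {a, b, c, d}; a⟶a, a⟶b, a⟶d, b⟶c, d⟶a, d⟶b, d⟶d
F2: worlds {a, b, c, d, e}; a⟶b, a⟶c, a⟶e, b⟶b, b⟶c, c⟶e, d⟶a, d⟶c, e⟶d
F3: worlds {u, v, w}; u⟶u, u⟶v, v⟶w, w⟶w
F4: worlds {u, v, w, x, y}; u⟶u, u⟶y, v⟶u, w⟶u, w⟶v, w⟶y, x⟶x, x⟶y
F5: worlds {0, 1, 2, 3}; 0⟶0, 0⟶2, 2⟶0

The schema corresponds to a generalized confluence (Geach) condition: ∀x ∀y (xR²y → ∃w (yR²w ∧ x = w)).
F1: fails — aR²b but no w with bR²w and a=w.
F2: fails — aR²b but no w with bR²w and a=w.
F3: fails — uR²v but no t with vR²t and u=t.
F4: fails — uR²y but no t with yR²t and u=t.
F5: satisfies the condition.
Valid on: F5.

F5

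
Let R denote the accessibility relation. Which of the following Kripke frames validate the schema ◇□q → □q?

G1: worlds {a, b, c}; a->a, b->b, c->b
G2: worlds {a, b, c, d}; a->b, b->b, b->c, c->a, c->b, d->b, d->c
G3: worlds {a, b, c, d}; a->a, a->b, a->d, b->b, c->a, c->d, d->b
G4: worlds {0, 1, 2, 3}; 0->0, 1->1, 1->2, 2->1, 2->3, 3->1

Frame correspondent (Sahlqvist): ∀x ∀y ∀z (Rxy ∧ Rxz → Ryz) — i.e. the Euclidean property.
G1: ✓.
G2: fails — Rbc and Rbc but not Rcc.
G3: fails — Rab and Raa but not Rba.
G4: fails — R12 and R12 but not R22.
Valid on: G1.

G1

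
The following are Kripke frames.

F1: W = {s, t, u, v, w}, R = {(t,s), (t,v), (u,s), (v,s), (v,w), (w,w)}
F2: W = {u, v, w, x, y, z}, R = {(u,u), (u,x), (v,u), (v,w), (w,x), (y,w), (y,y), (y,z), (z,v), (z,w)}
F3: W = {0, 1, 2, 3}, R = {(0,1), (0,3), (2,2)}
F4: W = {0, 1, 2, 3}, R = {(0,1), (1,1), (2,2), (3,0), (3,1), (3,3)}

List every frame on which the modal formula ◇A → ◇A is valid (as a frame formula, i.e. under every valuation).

The schema corresponds to a generalized confluence (Geach) condition: ∀x ∀y (xRy → ∃w (y = w ∧ xRw)).
F1: satisfies the condition.
F2: satisfies the condition.
F3: satisfies the condition.
F4: satisfies the condition.

F1, F2, F3, F4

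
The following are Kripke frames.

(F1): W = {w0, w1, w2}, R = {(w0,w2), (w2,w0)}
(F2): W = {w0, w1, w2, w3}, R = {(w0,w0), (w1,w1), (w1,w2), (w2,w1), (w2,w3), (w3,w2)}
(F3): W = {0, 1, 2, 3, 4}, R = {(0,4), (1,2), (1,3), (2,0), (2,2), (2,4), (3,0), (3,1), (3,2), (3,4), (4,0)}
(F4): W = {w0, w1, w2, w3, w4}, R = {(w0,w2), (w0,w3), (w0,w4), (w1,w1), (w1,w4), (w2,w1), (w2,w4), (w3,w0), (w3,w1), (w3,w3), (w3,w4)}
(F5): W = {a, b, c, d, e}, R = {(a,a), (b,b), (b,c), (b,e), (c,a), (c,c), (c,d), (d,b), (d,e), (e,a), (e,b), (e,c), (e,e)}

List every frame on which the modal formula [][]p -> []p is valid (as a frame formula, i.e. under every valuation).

The schema corresponds to density: forall x forall y (Rxy -> exists z (Rxz & Rzy)).
(F1): fails — Rw0w2 but no z with Rw0z and Rzw2.
(F2): fails — Rw3w2 but no z with Rw3z and Rzw2.
(F3): fails — R31 but no z with R3z and Rz1.
(F4): fails — Rw0w2 but no z with Rw0z and Rzw2.
(F5): condition met.

(F5)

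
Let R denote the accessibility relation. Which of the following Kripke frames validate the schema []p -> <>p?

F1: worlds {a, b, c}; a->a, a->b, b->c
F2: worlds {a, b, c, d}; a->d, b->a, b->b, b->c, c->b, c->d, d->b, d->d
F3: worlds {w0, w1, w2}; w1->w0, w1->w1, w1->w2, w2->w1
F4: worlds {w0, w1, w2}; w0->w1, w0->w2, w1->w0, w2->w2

F2, F4

This is the axiom for seriality; its first-order frame correspondent is forall x exists y Rxy.
F1: fails — world c has no successor.
F2: condition met.
F3: fails — world w0 has no successor.
F4: condition met.
Valid on: F2, F4.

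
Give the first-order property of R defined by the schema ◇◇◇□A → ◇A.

∀x ∀y (xR³y → ∃w (yRw ∧ xRw))

This is a Sahlqvist (Geach-type) schema ◇^3□^1A → □^0◇^1A.
Minimal-valuation argument: fix x; take any y with xR^3y and any z with xR^0z. Set V(A) to the set of worlds R-reachable from y in exactly 1 step. Then □^1A holds at y, so the antecedent holds at x; validity forces ◇^1A at z, giving a w with zR^1w and yR^1w.
First-order correspondent: ∀x ∀y (xR³y → ∃w (yRw ∧ xRw)).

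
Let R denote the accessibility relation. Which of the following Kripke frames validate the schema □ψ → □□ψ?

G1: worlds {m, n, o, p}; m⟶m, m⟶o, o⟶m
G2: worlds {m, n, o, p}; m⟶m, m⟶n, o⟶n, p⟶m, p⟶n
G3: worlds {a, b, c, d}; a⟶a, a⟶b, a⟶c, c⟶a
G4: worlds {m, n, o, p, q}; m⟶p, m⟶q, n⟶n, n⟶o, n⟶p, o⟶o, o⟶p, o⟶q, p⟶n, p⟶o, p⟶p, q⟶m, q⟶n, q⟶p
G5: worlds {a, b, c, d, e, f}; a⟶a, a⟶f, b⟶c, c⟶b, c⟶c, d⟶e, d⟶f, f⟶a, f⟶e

G2

This is the axiom for transitivity; its first-order frame correspondent is ∀x ∀y ∀z (Rxy ∧ Ryz → Rxz).
G1: fails — Rom and Rmo but not Roo.
G2: condition met.
G3: fails — Rca and Rac but not Rcc.
G4: fails — Rop and Rpn but not Ron.
G5: fails — Rbc and Rcb but not Rbb.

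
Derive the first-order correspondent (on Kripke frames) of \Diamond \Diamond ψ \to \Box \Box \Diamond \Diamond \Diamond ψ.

This is a Sahlqvist (Geach-type) schema ◇^2□^0ψ → □^2◇^3ψ.
Minimal-valuation argument: fix x; take any y with xR^2y and any z with xR^2z. Set V(ψ) to the set of worlds R-reachable from y in exactly 0 steps. Then □^0ψ holds at y, so the antecedent holds at x; validity forces ◇^3ψ at z, giving a w with zR^3w and yR^0w.
First-order correspondent: \forall x \forall y \forall z ((x R^2 y \wedge x R^2 z) \to \exists w (y = w \wedge z R^3 w)).

\forall x \forall y \forall z ((x R^2 y \wedge x R^2 z) \to \exists w (y = w \wedge z R^3 w))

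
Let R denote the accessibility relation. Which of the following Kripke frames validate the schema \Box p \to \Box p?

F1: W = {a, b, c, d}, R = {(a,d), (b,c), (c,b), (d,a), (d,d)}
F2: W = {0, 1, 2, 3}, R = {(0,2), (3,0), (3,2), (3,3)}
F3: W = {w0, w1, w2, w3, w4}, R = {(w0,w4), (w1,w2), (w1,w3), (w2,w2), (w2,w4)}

F1, F2, F3

Frame correspondent (Sahlqvist): \forall x \forall z (xRz \to \exists w (xRw \wedge z = w)) — i.e. a generalized confluence (Geach) condition.
F1: ✓.
F2: ✓.
F3: ✓.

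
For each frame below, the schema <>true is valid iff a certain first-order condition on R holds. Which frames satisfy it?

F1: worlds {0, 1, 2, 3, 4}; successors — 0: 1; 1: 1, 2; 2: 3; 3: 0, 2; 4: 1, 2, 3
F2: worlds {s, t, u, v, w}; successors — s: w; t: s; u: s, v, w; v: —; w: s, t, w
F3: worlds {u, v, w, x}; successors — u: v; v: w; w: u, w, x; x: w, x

This is the axiom for seriality; its first-order frame correspondent is forall x exists y Rxy.
F1: satisfies the condition.
F2: fails — world v has no successor.
F3: satisfies the condition.

F1, F3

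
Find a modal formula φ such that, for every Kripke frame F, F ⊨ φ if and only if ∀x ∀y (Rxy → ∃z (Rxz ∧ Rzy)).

□□r → □r

A defining formula is □□r → □r (the C4 axiom).
Suppose □□r→□r is valid. Take Rxy and set V(r)={w : xR²w}. Then □□r at x, so □r at x, so r at y, i.e. ∃z(Rxz∧Rzy).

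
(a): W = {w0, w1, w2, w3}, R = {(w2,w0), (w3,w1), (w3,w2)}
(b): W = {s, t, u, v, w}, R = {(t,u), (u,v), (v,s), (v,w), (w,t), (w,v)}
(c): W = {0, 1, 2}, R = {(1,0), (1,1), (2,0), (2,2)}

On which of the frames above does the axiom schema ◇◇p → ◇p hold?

The schema corresponds to transitivity: ∀x ∀y ∀z (Rxy ∧ Ryz → Rxz).
(a): fails — Rw3w2 and Rw2w0 but not Rw3w0.
(b): fails — Ruv and Rvw but not Ruw.
(c): holds.

(c)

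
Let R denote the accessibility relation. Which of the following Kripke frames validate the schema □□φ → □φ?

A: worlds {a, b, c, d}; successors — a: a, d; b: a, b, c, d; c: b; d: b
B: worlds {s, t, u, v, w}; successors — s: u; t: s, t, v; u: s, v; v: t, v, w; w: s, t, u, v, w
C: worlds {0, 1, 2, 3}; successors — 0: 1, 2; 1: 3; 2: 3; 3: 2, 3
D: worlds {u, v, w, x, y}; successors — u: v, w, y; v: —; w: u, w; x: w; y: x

A

Frame correspondent (Sahlqvist): ∀x ∀y (Rxy → ∃z (Rxz ∧ Rzy)) — i.e. density.
A: condition met.
B: fails — Rus but no z with Ruz and Rzs.
C: fails — R02 but no z with R0z and Rz2.
D: fails — Ruv but no z with Ruz and Rzv.
Valid on: A.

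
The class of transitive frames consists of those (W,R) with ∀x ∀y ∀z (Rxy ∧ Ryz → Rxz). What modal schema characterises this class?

The condition is transitivity. The 4 schema □p → □□p defines it.

□p → □□p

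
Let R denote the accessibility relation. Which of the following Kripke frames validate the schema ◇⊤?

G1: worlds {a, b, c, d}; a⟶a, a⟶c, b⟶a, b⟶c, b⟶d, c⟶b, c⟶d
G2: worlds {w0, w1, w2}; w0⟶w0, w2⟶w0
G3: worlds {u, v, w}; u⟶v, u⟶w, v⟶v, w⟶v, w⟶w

The schema corresponds to seriality: ∀x ∃y Rxy.
G1: fails — world d has no successor.
G2: fails — world w1 has no successor.
G3: holds.

G3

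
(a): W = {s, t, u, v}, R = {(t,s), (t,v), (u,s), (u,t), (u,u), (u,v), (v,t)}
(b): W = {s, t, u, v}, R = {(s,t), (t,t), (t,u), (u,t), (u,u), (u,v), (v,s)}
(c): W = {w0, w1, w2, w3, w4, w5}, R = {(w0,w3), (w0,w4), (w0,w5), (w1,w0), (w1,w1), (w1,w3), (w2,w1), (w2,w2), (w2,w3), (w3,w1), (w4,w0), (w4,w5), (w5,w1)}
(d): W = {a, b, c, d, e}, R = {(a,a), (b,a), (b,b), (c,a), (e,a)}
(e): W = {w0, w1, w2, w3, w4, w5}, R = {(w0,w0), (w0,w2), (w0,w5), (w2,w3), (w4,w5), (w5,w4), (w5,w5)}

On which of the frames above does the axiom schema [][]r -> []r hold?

(d)

This is the axiom for density; its first-order frame correspondent is forall x forall y (Rxy -> exists z (Rxz & Rzy)).
(a): fails — Rtv but no z with Rtz and Rzv.
(b): fails — Rvs but no z with Rvz and Rzs.
(c): fails — Rw0w4 but no z with Rw0z and Rzw4.
(d): satisfies the condition.
(e): fails — Rw2w3 but no z with Rw2z and Rzw3.
Valid on: (d).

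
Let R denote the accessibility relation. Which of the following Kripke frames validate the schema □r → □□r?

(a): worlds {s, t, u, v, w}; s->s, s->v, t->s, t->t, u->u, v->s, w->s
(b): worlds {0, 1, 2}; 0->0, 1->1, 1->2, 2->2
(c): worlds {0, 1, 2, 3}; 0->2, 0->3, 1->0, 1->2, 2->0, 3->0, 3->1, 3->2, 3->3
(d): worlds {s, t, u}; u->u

(b), (d)

This is the axiom for transitivity; its first-order frame correspondent is ∀x ∀y ∀z (Rxy ∧ Ryz → Rxz).
(a): fails — Rts and Rsv but not Rtv.
(b): satisfies the condition.
(c): fails — R10 and R03 but not R13.
(d): satisfies the condition.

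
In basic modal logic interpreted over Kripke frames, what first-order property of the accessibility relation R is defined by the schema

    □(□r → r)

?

shift-reflexivity: ∀x ∀y (Rxy → Ryy)

Suppose □(□r→r) is valid. Take Rxy and set V(r)={w : Ryw}. Then at y, □r holds; since □(□r→r) at x, □r→r at y, so r at y, i.e. Ryy.
The converse is a direct semantic check.
So the correspondent is shift-reflexivity.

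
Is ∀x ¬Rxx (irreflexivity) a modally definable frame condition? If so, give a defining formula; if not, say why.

Modal frame validity is preserved under surjective bounded morphisms.
The 4-cycle (worlds a,b,c,d with a→b→c→d→a) is irreflexive, and the map sending every world to a single reflexive point • is a surjective bounded morphism (forth: every edge maps to (•,•); back: every world has a successor). So any modal formula valid on the 4-cycle is also valid on the reflexive point, which is not irreflexive.
So the class is not modally definable.

Not modally definable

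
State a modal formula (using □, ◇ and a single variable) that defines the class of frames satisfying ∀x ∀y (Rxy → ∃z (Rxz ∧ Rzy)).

The condition is density. The C4 schema □□p → □p defines it.

□□p → □p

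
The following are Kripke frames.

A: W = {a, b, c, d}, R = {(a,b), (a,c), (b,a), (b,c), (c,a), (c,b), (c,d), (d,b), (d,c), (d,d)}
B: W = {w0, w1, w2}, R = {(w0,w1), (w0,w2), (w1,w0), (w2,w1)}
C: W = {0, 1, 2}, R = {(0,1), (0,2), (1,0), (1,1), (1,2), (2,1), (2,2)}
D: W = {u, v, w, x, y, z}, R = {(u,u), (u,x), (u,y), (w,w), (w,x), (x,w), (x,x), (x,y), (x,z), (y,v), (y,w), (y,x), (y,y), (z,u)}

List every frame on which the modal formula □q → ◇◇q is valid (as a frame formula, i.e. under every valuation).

This is the axiom for a generalized confluence (Geach) condition; its first-order frame correspondent is ∀x ∃w (xRw ∧ xR²w).
A: condition met.
B: fails — at w1 but no w with w1Rw and w1R²w.
C: condition met.
D: fails — at v but no t with vRt and vR²t.

A, C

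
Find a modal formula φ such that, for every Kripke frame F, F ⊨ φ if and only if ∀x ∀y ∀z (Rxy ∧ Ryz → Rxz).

The condition is transitivity. The 4 schema □r → □□r defines it.
Suppose □r→□□r is valid. Take Rxy, Ryz and set V(r)={w : Rxw}. Then □r at x, so □□r at x, so □r at y, so r at z, i.e. Rxz.

□r → □□r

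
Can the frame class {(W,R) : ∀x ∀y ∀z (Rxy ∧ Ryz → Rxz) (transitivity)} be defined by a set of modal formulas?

Yes: it is transitivity, defined by the 4 schema □p → □□p.

Yes, by □p → □□p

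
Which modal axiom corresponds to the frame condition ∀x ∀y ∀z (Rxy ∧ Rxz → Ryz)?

◇ψ → □◇ψ

A defining formula is ◇ψ → □◇ψ (the 5 axiom).
Suppose ◇ψ→□◇ψ is valid. Take Rxy, Rxz and set V(ψ)={y}. Then ◇ψ at x, so □◇ψ at x, so ◇ψ at z, so some w with Rzw has ψ; w=y, i.e. Rzy. By symmetry of the argument, Ryz.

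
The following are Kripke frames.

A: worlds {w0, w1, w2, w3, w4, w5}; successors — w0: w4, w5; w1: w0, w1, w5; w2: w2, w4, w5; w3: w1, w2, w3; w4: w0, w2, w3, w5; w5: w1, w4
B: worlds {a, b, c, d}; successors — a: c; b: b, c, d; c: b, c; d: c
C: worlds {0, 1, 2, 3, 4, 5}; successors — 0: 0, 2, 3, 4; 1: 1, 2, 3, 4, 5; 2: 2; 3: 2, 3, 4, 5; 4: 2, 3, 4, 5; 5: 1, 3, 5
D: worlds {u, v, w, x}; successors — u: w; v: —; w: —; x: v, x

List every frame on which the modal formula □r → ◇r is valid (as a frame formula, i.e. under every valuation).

The schema corresponds to seriality: ∀x ∃y Rxy.
A: holds.
B: holds.
C: holds.
D: fails — world v has no successor.

A, B, C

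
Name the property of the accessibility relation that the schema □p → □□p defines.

This is the 4 axiom.
It corresponds to transitivity: ∀x ∀y ∀z (Rxy ∧ Ryz → Rxz).

Transitivity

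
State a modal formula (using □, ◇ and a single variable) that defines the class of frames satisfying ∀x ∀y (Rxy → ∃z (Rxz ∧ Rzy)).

The condition is density. The C4 schema □□r → □r defines it.
Suppose □□r→□r is valid. Take Rxy and set V(r)={w : xR²w}. Then □□r at x, so □r at x, so r at y, i.e. ∃z(Rxz∧Rzy).

□□r → □r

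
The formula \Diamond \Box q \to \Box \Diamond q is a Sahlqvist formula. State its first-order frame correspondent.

Suppose ◇□q→□◇q is valid. Take Rxy, Rxz and set V(q)={w : Ryw}. Then □q at y so ◇□q at x, so □◇q at x, so ◇q at z, giving w with Rzw and Ryw.
The converse is a direct semantic check.
Frame condition: \forall x \forall y \forall z (Rxy \wedge Rxz \to \exists w (Ryw \wedge Rzw)).

Convergence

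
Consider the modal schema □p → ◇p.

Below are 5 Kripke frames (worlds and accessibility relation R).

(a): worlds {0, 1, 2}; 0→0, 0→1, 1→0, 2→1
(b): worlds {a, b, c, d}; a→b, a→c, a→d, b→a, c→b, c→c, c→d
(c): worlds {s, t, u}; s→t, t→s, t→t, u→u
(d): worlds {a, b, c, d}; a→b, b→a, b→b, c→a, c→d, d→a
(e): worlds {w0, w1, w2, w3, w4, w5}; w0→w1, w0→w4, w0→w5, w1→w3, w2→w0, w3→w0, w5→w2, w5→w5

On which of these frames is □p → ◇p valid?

(a), (c), (d)

This is the axiom for seriality; its first-order frame correspondent is ∀x ∃y Rxy.
(a): holds.
(b): fails — world d has no successor.
(c): holds.
(d): holds.
(e): fails — world w4 has no successor.
Valid on: (a), (c), (d).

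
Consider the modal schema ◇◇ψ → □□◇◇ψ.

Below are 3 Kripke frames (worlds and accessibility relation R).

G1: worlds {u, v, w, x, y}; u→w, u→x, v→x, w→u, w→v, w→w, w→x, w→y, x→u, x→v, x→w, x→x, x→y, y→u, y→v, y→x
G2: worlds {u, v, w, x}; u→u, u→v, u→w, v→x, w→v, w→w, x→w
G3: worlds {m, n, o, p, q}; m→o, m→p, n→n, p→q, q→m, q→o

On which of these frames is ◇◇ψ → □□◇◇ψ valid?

G1

Frame correspondent (Sahlqvist): ∀x ∀y ∀z ((xR²y ∧ xR²z) → ∃w (y = w ∧ zR²w)) — i.e. a generalized confluence (Geach) condition.
G1: condition met.
G2: fails — uR²u, uR²v but no t with u=t and vR²t.
G3: fails — mR²q, mR²q but no w with q=w and qR²w.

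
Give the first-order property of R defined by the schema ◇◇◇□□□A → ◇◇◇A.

This is a Sahlqvist (Geach-type) schema ◇^3□^3A → □^0◇^3A.
Minimal-valuation argument: fix x; take any y with xR^3y and any z with xR^0z. Set V(A) to the set of worlds R-reachable from y in exactly 3 steps. Then □^3A holds at y, so the antecedent holds at x; validity forces ◇^3A at z, giving a w with zR^3w and yR^3w.
First-order correspondent: ∀x ∀y (xR³y → ∃w (yR³w ∧ xR³w)).

∀x ∀y (xR³y → ∃w (yR³w ∧ xR³w))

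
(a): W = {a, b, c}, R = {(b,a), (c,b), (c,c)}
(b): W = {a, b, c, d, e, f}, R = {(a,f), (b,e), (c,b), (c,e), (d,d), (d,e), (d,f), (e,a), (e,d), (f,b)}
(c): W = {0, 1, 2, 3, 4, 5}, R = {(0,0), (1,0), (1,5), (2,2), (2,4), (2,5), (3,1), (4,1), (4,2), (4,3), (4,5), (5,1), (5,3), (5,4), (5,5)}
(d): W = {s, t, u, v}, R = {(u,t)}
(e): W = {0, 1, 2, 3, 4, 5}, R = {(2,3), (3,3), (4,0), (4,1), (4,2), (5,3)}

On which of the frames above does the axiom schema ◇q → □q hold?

(d)

The schema corresponds to partial functionality: ∀x ∀y ∀z (Rxy ∧ Rxz → y = z).
(a): fails — c sees both b and c.
(b): fails — c sees both b and e.
(c): fails — 1 sees both 0 and 5.
(d): condition met.
(e): fails — 4 sees both 0 and 1.
Valid on: (d).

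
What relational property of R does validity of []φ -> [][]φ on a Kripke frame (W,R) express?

Suppose □φ→□□φ is valid. Take Rxy, Ryz and set V(φ)={w : Rxw}. Then □φ at x, so □□φ at x, so □φ at y, so φ at z, i.e. Rxz.

transitivity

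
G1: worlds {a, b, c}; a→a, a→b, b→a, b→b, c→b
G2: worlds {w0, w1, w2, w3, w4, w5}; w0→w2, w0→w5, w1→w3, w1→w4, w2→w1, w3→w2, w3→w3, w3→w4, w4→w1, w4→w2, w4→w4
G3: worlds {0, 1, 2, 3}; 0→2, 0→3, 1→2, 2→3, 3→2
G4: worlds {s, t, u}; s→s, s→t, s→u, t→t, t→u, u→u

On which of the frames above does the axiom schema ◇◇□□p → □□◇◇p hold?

G1, G2, G4

This is the axiom for a generalized confluence (Geach) condition; its first-order frame correspondent is ∀x ∀y ∀z ((xR²y ∧ xR²z) → ∃w (yR²w ∧ zR²w)).
G1: holds.
G2: holds.
G3: fails — 0R²2, 0R²3 but no w with 2R²w and 3R²w.
G4: holds.
Valid on: G1, G2, G4.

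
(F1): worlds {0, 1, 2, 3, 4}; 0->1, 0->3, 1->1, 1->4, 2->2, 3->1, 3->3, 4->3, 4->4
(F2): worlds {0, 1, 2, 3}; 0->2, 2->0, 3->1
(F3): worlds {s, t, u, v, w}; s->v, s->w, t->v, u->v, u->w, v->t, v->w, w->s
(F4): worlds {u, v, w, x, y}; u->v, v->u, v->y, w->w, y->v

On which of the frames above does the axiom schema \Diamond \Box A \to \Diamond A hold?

Frame correspondent (Sahlqvist): \forall x \forall y (xRy \to \exists w (yRw \wedge xRw)) — i.e. a generalized confluence (Geach) condition.
(F1): ✓.
(F2): fails — 0R2 but no w with 2Rw and 0Rw.
(F3): fails — sRw but no w* with wRw* and sRw*.
(F4): fails — uRv but no t with vRt and uRt.
Valid on: (F1).

(F1)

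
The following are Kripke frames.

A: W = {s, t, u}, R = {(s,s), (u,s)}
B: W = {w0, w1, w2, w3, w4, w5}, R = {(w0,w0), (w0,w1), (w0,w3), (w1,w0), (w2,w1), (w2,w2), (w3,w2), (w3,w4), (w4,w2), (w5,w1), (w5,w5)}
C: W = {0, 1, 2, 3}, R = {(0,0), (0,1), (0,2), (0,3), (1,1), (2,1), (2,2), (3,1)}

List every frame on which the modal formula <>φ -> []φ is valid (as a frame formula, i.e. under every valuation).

A

Frame correspondent (Sahlqvist): forall x forall y forall z (Rxy & Rxz -> y = z) — i.e. partial functionality.
A: ✓.
B: fails — w0 sees both w0 and w1.
C: fails — 0 sees both 0 and 1.
Valid on: A.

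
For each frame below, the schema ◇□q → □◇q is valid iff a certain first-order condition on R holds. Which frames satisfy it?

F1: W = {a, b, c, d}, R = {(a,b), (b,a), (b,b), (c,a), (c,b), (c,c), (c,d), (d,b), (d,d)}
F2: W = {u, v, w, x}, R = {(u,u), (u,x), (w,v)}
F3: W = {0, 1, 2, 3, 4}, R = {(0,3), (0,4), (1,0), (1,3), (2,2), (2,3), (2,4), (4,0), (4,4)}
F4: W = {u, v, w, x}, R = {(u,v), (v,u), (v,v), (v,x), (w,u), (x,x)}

F1

The schema corresponds to convergence: ∀x ∀y ∀z (Rxy ∧ Rxz → ∃w (Ryw ∧ Rzw)).
F1: condition met.
F2: fails — Rux and Rux but x and x have no common successor.
F3: fails — R04 and R03 but 4 and 3 have no common successor.
F4: fails — Rvu and Rvx but u and x have no common successor.
Valid on: F1.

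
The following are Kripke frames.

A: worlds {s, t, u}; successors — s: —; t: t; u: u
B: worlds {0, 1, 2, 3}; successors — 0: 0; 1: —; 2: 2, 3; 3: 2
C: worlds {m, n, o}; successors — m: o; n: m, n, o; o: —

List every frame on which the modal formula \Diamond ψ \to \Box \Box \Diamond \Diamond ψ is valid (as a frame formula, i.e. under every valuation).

This is the axiom for a generalized confluence (Geach) condition; its first-order frame correspondent is \forall x \forall y \forall z ((xRy \wedge x R^2 z) \to \exists w (y = w \wedge z R^2 w)).
A: satisfies the condition.
B: satisfies the condition.
C: fails — nRm, nR²m but no w with m=w and mR²w.
Valid on: A, B.

A, B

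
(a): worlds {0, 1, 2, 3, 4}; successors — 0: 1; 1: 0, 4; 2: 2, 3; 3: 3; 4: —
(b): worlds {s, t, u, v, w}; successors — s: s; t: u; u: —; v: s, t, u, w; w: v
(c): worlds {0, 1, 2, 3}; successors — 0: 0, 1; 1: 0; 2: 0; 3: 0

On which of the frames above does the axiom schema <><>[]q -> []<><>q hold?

(c)

The schema corresponds to a generalized confluence (Geach) condition: forall x forall y forall z ((x R^2 y & xRz) -> exists w (yRw & z R^2 w)).
(a): fails — 0R²4, 0R1 but no w with 4Rw and 1R²w.
(b): fails — vR²s, vRt but no w* with sRw* and tR²w*.
(c): ✓.
Valid on: (c).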